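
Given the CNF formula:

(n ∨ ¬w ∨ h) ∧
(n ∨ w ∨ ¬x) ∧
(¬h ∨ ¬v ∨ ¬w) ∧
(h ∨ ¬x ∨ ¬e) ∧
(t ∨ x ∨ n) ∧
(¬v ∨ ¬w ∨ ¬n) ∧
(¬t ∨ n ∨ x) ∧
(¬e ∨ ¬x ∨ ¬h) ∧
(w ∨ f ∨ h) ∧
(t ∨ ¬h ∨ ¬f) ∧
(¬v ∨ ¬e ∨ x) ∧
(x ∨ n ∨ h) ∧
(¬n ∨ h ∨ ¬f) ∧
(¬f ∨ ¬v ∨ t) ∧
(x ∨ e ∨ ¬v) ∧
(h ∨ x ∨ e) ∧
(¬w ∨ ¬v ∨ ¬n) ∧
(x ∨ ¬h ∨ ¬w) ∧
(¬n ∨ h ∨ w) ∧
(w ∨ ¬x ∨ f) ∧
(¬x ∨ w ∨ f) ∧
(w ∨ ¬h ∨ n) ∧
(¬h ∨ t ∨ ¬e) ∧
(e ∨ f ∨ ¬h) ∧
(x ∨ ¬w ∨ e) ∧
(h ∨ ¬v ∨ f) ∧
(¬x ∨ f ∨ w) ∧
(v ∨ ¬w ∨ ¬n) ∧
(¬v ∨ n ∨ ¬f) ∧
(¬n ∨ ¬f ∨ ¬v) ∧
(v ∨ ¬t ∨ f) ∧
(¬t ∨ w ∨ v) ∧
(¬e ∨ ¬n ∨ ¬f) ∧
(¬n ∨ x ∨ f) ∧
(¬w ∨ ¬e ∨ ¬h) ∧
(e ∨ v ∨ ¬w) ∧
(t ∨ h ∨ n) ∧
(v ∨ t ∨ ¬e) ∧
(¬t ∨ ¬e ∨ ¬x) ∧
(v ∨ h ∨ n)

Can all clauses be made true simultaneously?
No

No, the formula is not satisfiable.

No assignment of truth values to the variables can make all 40 clauses true simultaneously.

The formula is UNSAT (unsatisfiable).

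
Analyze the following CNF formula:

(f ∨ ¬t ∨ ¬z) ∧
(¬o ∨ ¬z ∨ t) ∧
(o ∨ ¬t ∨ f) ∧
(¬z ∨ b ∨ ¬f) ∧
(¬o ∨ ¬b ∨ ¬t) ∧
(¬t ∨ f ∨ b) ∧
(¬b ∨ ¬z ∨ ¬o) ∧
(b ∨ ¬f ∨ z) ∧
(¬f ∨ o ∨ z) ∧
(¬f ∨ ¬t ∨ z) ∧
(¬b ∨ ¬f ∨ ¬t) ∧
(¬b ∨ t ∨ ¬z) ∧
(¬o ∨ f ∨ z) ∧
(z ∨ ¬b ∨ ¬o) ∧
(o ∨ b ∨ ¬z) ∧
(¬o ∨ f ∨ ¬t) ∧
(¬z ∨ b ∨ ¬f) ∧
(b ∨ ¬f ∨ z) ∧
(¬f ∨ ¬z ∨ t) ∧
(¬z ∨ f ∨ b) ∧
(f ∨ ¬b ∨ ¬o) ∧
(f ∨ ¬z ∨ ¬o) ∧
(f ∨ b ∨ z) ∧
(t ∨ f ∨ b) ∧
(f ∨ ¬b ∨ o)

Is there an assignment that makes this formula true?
No

No, the formula is not satisfiable.

No assignment of truth values to the variables can make all 25 clauses true simultaneously.

The formula is UNSAT (unsatisfiable).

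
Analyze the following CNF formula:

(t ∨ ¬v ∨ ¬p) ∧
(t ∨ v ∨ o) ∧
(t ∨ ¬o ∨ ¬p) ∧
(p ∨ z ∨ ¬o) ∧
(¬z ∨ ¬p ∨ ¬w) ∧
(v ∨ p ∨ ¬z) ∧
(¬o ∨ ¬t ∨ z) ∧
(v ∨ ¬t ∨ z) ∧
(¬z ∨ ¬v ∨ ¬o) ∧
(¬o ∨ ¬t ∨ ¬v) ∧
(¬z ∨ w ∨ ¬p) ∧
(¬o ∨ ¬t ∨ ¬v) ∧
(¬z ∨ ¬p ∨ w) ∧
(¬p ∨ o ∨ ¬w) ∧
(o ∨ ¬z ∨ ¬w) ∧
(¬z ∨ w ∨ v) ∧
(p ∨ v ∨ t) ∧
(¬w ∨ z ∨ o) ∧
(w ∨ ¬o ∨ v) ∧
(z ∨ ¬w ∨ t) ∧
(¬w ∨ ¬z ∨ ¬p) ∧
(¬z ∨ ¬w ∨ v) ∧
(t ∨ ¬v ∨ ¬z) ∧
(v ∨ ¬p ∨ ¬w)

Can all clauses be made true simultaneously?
Yes

Yes, the formula is satisfiable.

One satisfying assignment is: o=False, t=False, p=False, w=False, v=True, z=False

Verification: With this assignment, all 24 clauses evaluate to true.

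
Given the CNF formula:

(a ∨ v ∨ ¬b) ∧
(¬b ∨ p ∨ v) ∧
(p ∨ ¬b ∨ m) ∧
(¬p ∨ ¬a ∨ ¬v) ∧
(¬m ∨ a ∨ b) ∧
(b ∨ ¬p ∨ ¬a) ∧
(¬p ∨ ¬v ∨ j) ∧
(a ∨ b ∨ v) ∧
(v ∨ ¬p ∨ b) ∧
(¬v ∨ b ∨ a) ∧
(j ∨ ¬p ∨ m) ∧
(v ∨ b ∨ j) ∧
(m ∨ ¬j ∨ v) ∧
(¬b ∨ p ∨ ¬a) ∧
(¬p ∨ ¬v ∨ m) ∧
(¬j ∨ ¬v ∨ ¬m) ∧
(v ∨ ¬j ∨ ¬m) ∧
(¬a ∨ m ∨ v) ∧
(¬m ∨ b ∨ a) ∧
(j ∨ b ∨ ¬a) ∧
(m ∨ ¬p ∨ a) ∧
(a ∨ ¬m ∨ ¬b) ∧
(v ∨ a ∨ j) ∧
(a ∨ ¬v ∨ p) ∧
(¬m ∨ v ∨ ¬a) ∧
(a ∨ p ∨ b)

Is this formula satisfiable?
Yes

Yes, the formula is satisfiable.

One satisfying assignment is: j=True, v=True, m=False, a=True, b=False, p=False

Verification: With this assignment, all 26 clauses evaluate to true.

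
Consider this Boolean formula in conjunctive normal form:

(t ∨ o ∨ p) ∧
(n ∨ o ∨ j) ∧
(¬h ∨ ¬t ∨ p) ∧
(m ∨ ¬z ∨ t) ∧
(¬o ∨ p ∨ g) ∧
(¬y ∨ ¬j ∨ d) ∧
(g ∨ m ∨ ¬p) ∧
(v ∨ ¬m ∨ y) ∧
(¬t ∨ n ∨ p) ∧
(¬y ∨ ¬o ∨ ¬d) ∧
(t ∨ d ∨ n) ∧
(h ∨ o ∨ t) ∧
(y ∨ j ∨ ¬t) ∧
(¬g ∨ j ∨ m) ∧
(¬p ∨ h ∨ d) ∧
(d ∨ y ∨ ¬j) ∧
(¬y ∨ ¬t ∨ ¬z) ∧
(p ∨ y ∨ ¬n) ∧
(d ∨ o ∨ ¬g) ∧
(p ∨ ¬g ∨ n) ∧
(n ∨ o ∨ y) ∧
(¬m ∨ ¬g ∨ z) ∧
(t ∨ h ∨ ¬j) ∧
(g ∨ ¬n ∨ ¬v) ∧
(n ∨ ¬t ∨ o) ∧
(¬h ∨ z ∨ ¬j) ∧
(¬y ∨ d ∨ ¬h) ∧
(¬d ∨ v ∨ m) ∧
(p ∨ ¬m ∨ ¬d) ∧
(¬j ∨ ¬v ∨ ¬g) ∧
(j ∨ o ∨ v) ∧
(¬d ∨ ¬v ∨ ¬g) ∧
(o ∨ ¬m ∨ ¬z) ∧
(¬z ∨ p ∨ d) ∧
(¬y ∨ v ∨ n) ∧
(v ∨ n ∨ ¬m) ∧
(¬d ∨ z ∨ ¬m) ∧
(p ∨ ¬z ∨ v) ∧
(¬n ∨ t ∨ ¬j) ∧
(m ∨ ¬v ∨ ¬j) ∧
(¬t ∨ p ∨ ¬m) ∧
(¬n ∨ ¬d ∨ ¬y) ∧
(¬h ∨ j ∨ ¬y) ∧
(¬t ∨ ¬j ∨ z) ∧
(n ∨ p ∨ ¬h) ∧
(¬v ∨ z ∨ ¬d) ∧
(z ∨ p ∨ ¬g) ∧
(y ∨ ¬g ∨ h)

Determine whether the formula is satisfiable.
Yes

Yes, the formula is satisfiable.

One satisfying assignment is: v=True, d=False, n=True, o=True, m=True, h=True, y=False, j=False, z=True, t=False, p=True, g=True

Verification: With this assignment, all 48 clauses evaluate to true.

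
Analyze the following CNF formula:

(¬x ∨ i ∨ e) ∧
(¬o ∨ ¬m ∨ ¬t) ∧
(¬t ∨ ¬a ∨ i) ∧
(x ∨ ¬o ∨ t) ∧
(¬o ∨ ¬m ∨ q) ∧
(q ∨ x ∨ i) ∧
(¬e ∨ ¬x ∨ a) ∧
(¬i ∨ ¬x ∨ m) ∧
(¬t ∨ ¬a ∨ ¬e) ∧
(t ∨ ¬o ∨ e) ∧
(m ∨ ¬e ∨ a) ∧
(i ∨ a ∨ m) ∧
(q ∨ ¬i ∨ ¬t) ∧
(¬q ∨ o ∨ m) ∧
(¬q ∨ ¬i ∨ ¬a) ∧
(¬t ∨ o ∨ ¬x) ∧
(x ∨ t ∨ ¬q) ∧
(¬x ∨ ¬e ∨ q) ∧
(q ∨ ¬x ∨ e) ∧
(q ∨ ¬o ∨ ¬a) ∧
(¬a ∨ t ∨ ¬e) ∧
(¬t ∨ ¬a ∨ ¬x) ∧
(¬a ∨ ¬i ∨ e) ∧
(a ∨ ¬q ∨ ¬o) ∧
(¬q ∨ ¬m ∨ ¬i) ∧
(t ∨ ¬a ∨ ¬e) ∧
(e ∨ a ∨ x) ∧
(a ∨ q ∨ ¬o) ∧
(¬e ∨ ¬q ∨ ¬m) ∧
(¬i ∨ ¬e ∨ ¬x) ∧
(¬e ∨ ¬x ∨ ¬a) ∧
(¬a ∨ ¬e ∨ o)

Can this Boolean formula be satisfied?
Yes

Yes, the formula is satisfiable.

One satisfying assignment is: q=False, x=False, i=True, t=False, a=False, m=True, e=True, o=False

Verification: With this assignment, all 32 clauses evaluate to true.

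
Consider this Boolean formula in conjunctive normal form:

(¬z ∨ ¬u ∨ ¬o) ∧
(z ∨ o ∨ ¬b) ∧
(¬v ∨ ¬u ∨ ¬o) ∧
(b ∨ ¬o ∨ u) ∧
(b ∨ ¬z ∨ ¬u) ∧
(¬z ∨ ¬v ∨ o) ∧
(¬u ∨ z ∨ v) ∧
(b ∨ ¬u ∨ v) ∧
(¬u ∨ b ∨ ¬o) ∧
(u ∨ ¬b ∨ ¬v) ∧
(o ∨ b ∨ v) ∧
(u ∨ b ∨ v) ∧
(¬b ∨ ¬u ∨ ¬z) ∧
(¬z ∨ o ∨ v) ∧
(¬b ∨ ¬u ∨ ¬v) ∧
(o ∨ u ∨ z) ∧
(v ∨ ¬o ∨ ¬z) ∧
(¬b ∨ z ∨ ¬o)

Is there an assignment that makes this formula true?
Yes

Yes, the formula is satisfiable.

One satisfying assignment is: v=True, u=True, z=False, b=False, o=False

Verification: With this assignment, all 18 clauses evaluate to true.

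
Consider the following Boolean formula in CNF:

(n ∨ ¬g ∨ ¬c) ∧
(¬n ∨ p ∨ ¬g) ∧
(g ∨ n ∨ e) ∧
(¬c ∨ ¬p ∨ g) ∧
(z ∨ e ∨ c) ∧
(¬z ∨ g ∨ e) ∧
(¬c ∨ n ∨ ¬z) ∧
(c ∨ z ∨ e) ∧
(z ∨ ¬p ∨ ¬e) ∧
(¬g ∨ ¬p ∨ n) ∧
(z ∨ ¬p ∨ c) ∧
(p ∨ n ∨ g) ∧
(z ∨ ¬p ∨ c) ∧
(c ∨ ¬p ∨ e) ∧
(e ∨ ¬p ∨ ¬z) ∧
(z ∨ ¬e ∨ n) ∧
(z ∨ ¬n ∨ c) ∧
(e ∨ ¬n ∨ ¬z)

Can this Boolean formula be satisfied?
Yes

Yes, the formula is satisfiable.

One satisfying assignment is: c=True, z=False, e=False, g=False, p=False, n=True

Verification: With this assignment, all 18 clauses evaluate to true.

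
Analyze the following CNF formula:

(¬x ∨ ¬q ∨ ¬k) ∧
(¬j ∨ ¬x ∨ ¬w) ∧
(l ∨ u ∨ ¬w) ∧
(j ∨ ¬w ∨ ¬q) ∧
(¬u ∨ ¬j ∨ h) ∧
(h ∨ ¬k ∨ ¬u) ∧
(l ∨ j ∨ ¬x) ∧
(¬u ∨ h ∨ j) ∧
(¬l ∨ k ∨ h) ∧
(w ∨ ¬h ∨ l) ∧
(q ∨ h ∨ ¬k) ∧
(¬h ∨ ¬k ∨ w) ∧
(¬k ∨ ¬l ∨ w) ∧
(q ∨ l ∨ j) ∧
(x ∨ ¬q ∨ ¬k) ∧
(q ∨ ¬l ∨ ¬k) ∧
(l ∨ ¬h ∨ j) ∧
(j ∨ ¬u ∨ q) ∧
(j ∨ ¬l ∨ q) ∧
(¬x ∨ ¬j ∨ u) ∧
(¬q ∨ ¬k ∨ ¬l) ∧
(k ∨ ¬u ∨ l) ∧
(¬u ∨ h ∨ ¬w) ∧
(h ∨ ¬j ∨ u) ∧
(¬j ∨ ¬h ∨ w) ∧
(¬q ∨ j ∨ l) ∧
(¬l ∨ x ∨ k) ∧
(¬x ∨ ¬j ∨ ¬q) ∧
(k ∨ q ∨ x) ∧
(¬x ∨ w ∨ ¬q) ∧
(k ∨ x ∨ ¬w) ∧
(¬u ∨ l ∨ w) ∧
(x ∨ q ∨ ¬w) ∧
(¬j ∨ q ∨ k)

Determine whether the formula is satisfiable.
No

No, the formula is not satisfiable.

No assignment of truth values to the variables can make all 34 clauses true simultaneously.

The formula is UNSAT (unsatisfiable).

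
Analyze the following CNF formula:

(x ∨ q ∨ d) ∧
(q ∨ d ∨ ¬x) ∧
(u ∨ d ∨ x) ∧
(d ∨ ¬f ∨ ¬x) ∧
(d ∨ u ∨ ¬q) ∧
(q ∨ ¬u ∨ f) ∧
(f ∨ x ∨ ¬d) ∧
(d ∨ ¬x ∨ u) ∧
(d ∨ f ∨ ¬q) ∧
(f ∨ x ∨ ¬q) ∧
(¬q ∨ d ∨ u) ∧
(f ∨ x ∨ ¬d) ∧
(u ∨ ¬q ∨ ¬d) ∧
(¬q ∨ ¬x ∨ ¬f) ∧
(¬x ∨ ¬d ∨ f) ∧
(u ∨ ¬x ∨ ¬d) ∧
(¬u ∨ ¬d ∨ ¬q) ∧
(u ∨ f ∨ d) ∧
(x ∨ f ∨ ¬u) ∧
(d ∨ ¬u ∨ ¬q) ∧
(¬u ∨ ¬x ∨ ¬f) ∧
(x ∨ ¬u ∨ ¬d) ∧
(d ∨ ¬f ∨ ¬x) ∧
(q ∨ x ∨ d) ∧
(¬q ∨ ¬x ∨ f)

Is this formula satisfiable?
Yes

Yes, the formula is satisfiable.

One satisfying assignment is: f=True, d=True, x=False, u=False, q=False

Verification: With this assignment, all 25 clauses evaluate to true.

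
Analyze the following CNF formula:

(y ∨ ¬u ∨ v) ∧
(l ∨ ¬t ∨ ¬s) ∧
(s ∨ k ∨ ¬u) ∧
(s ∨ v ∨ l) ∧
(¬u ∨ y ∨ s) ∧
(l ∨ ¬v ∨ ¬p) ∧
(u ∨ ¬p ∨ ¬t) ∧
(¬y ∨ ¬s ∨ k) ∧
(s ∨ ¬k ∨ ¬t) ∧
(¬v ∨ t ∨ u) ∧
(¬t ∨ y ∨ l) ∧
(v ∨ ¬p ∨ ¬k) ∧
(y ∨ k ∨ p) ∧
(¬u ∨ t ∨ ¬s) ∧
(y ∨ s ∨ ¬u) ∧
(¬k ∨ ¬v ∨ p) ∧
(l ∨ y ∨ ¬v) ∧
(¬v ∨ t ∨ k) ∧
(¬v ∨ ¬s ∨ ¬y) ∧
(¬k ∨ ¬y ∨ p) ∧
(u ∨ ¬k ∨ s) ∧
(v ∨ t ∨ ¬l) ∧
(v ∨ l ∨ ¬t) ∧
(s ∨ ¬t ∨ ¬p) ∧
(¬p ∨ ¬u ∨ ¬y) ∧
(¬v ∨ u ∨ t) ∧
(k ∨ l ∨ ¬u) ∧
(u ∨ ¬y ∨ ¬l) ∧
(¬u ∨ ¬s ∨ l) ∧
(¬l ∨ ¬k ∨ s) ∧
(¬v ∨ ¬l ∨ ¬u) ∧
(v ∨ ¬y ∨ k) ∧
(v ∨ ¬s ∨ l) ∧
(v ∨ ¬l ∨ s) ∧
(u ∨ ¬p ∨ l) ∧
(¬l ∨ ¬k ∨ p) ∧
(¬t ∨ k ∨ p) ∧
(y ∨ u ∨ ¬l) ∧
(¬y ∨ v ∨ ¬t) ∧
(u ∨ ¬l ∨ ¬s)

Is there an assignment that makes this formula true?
No

No, the formula is not satisfiable.

No assignment of truth values to the variables can make all 40 clauses true simultaneously.

The formula is UNSAT (unsatisfiable).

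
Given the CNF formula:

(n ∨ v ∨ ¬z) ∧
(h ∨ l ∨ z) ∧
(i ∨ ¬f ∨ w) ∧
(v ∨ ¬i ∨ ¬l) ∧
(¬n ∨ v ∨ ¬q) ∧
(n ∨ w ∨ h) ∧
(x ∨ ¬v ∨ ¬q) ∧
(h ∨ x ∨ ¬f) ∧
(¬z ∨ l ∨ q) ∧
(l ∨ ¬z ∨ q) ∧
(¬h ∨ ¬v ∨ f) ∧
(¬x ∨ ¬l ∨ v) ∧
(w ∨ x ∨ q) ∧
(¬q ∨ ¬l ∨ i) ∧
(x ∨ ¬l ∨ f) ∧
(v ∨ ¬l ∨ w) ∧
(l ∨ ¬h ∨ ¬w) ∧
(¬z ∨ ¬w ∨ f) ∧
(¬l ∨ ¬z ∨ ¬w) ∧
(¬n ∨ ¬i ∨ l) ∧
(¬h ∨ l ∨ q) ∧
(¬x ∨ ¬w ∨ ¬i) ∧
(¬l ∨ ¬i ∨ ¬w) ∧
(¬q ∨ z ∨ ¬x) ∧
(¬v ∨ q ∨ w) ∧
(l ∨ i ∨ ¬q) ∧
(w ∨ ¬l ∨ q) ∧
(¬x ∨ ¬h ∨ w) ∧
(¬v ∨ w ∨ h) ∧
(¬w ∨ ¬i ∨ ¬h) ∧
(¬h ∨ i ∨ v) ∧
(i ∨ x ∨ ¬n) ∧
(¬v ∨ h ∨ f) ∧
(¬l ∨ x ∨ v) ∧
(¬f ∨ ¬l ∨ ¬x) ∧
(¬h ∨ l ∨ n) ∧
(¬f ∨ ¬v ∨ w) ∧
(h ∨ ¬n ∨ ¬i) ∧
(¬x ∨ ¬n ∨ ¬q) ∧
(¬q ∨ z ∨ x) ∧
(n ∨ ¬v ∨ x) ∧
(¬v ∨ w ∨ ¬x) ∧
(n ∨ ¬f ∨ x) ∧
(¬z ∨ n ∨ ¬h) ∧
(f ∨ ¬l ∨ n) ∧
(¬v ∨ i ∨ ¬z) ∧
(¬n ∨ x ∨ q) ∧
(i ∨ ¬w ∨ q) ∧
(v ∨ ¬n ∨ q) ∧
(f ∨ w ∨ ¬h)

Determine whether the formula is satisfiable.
No

No, the formula is not satisfiable.

No assignment of truth values to the variables can make all 50 clauses true simultaneously.

The formula is UNSAT (unsatisfiable).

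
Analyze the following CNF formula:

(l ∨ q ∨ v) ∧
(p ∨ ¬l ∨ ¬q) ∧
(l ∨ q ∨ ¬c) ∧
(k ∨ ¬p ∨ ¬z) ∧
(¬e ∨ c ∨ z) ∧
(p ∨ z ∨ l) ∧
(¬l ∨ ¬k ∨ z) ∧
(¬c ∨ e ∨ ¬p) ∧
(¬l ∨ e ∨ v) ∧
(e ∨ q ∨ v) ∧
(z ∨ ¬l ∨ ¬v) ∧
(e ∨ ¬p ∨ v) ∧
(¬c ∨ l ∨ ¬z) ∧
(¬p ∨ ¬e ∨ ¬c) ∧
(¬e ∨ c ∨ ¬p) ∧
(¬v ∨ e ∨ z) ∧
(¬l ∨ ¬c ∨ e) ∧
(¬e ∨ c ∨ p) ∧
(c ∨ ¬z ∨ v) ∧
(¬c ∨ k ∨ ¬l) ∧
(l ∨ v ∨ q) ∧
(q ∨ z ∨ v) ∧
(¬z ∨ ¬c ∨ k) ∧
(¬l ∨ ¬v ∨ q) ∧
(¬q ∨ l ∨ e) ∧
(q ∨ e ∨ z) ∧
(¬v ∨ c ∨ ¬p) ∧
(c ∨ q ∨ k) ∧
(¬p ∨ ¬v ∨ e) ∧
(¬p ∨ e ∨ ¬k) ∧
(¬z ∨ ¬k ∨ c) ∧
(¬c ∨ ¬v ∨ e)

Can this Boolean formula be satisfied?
Yes

Yes, the formula is satisfiable.

One satisfying assignment is: e=True, p=False, z=True, k=True, l=True, q=False, c=True, v=False

Verification: With this assignment, all 32 clauses evaluate to true.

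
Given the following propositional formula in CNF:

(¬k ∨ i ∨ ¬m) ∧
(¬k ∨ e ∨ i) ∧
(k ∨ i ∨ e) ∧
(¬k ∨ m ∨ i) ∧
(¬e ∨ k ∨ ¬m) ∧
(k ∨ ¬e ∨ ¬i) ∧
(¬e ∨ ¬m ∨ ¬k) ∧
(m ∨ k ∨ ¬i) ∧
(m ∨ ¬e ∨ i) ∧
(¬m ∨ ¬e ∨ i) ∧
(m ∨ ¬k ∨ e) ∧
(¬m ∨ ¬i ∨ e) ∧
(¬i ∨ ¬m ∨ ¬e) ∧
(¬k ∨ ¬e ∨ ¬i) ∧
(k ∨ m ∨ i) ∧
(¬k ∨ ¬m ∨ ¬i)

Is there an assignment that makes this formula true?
No

No, the formula is not satisfiable.

No assignment of truth values to the variables can make all 16 clauses true simultaneously.

The formula is UNSAT (unsatisfiable).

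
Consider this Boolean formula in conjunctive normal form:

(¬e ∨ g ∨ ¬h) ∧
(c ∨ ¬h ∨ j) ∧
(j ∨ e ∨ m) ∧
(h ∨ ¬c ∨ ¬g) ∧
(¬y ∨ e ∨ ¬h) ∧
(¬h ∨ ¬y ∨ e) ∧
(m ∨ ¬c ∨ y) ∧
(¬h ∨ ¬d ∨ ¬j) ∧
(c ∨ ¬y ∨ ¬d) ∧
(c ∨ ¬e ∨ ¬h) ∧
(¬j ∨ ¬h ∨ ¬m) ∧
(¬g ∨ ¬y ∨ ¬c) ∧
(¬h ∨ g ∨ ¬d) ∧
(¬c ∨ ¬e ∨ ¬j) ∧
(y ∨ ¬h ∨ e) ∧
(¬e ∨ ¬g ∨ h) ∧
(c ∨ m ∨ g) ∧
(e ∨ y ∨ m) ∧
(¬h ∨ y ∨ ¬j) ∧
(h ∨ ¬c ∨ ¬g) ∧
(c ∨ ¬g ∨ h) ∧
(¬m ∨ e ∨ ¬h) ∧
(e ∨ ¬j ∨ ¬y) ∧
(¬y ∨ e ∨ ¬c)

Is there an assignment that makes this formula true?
Yes

Yes, the formula is satisfiable.

One satisfying assignment is: h=False, d=False, c=True, m=False, y=True, e=True, g=False, j=False

Verification: With this assignment, all 24 clauses evaluate to true.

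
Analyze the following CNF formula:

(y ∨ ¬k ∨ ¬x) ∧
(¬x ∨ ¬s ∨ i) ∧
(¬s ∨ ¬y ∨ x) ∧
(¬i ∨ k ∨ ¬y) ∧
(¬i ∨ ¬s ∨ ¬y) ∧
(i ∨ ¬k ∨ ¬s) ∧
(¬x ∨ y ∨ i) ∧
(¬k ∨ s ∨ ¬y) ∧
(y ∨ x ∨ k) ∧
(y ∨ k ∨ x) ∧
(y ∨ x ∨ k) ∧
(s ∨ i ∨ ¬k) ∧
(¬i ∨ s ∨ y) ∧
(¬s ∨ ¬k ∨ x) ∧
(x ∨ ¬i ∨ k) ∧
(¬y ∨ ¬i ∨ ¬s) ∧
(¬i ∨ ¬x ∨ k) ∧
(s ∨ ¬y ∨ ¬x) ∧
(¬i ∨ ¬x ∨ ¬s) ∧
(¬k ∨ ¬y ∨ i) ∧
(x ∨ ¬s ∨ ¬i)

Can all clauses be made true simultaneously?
Yes

Yes, the formula is satisfiable.

One satisfying assignment is: i=False, s=False, y=True, x=False, k=False

Verification: With this assignment, all 21 clauses evaluate to true.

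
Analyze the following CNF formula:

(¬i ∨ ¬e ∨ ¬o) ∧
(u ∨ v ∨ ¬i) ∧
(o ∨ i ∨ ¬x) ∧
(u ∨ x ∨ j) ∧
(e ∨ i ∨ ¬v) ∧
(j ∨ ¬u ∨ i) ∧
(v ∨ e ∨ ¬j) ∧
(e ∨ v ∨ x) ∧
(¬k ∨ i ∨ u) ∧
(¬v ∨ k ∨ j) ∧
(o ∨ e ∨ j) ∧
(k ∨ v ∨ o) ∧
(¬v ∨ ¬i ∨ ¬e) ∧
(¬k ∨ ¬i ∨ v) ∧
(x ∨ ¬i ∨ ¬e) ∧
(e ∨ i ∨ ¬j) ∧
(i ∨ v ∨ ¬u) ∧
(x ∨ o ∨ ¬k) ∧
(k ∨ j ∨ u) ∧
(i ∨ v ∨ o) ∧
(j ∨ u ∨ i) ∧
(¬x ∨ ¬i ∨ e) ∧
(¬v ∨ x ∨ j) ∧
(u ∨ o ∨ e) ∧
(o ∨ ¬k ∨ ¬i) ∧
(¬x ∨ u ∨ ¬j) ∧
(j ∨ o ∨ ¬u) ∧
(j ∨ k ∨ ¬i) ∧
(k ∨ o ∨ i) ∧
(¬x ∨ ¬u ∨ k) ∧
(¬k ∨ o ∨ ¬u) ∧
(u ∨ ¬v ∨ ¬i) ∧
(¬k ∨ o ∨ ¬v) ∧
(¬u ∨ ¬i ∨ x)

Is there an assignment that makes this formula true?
Yes

Yes, the formula is satisfiable.

One satisfying assignment is: u=False, e=True, o=True, v=False, k=False, x=False, i=False, j=True

Verification: With this assignment, all 34 clauses evaluate to true.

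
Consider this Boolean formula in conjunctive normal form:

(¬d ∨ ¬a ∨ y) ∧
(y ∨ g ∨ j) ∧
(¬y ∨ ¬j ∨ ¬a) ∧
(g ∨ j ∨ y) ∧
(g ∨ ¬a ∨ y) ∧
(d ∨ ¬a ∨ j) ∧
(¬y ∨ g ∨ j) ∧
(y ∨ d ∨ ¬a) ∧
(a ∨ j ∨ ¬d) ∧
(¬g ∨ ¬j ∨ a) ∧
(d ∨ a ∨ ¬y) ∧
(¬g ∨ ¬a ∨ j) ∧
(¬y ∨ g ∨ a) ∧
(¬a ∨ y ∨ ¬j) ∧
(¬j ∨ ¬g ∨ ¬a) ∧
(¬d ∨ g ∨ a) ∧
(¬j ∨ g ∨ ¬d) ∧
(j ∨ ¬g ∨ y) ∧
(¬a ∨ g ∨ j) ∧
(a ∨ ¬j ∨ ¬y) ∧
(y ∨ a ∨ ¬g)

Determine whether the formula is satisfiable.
Yes

Yes, the formula is satisfiable.

One satisfying assignment is: g=False, a=False, j=True, y=False, d=False

Verification: With this assignment, all 21 clauses evaluate to true.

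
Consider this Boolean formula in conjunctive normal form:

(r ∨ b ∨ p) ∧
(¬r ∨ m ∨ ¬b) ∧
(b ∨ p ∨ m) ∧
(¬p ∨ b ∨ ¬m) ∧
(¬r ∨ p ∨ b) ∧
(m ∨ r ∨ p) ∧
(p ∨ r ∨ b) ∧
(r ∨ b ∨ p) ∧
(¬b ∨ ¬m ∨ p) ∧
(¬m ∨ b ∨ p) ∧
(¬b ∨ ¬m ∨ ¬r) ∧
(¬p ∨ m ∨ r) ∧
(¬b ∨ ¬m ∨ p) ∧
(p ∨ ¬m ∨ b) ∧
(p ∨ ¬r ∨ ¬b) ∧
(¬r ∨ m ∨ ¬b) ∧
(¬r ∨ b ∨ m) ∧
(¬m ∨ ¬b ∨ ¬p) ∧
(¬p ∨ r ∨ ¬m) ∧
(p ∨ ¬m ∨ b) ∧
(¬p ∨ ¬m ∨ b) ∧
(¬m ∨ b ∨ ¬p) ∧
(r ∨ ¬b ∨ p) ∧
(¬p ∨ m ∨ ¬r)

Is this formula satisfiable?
No

No, the formula is not satisfiable.

No assignment of truth values to the variables can make all 24 clauses true simultaneously.

The formula is UNSAT (unsatisfiable).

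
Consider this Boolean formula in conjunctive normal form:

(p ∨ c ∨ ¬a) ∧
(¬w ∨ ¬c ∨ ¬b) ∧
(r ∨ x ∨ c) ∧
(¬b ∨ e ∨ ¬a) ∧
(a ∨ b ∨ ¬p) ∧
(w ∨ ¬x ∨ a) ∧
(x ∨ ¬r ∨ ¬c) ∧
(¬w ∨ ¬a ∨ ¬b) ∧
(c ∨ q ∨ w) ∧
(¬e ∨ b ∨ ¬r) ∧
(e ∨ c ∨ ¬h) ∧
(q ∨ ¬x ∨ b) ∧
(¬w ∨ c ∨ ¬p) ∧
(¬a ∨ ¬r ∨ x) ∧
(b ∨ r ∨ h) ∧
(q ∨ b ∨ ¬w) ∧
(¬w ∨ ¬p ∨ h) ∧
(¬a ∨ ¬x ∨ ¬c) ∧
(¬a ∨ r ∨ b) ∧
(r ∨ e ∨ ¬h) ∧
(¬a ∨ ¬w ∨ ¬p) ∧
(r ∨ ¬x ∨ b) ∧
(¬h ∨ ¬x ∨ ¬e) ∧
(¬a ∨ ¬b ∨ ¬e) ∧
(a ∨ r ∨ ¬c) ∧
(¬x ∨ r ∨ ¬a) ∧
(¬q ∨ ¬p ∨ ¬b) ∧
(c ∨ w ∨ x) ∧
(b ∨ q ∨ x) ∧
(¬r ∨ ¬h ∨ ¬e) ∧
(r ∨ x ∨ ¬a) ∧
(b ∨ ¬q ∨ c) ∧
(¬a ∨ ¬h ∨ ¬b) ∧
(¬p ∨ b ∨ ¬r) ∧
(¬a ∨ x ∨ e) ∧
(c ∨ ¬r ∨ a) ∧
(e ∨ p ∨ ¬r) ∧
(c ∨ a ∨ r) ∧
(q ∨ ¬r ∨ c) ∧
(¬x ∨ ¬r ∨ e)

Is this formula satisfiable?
No

No, the formula is not satisfiable.

No assignment of truth values to the variables can make all 40 clauses true simultaneously.

The formula is UNSAT (unsatisfiable).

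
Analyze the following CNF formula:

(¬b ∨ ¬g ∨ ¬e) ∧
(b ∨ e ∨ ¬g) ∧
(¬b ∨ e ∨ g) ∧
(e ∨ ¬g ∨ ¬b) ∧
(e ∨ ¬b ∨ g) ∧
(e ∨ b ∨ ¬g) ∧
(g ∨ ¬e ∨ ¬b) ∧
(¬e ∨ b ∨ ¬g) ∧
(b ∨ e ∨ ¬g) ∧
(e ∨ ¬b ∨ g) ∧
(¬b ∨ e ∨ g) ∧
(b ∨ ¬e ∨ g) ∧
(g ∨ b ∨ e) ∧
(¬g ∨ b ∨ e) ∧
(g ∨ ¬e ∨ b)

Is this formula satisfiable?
No

No, the formula is not satisfiable.

No assignment of truth values to the variables can make all 15 clauses true simultaneously.

The formula is UNSAT (unsatisfiable).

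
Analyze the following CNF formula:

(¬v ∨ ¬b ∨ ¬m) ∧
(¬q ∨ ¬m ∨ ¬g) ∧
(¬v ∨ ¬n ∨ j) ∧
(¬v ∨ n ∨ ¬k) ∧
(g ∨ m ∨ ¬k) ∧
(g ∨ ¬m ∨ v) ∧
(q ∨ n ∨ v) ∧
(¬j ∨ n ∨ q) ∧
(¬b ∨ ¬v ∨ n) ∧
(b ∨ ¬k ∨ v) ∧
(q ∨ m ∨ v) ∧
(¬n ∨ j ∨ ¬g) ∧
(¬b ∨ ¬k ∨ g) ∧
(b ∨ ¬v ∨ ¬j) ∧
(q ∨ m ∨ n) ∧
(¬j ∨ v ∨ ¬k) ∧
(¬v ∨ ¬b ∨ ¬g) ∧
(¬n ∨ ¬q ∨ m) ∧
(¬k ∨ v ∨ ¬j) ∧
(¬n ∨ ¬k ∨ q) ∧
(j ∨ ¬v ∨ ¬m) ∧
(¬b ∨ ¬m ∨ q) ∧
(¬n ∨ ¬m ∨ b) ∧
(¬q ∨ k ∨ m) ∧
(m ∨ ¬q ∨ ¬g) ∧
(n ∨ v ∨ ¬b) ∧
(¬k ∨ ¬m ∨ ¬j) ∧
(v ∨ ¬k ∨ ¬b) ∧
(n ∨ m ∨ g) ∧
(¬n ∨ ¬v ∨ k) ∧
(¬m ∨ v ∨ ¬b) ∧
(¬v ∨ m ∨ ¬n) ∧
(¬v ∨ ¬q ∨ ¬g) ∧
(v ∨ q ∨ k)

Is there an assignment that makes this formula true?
No

No, the formula is not satisfiable.

No assignment of truth values to the variables can make all 34 clauses true simultaneously.

The formula is UNSAT (unsatisfiable).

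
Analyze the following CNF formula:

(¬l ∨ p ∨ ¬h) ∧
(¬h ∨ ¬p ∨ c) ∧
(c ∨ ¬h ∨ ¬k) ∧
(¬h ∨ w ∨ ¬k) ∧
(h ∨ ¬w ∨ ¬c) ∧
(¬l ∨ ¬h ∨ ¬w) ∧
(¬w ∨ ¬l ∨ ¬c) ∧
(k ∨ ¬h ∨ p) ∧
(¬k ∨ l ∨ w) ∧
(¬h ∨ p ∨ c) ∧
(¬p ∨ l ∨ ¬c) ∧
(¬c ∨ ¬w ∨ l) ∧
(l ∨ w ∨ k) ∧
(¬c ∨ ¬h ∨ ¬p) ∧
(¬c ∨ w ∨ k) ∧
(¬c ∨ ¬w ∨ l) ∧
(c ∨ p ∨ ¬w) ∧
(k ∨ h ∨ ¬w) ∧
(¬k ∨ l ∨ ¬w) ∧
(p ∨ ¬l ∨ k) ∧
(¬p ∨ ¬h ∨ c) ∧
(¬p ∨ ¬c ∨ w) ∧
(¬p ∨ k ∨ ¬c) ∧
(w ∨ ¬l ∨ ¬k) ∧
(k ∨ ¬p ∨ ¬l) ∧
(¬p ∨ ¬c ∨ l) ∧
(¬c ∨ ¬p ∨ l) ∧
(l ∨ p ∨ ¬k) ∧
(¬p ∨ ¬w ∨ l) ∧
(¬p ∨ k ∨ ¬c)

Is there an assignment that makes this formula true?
Yes

Yes, the formula is satisfiable.

One satisfying assignment is: k=True, w=True, c=False, p=True, l=True, h=False

Verification: With this assignment, all 30 clauses evaluate to true.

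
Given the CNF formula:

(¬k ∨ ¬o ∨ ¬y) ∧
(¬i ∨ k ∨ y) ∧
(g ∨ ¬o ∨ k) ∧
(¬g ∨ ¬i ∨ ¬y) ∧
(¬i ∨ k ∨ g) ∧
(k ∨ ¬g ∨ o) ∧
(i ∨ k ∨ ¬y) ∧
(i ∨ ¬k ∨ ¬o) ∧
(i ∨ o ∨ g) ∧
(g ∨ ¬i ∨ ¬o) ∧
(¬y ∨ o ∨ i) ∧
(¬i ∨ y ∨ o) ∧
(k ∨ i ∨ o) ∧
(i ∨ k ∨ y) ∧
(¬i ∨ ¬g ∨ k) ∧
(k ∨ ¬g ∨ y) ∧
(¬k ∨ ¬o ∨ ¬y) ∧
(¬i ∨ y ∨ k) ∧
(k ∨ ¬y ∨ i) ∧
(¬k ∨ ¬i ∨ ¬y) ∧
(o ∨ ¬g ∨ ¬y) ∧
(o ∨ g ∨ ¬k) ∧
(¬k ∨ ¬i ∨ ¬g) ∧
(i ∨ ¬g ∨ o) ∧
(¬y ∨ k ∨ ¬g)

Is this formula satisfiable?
No

No, the formula is not satisfiable.

No assignment of truth values to the variables can make all 25 clauses true simultaneously.

The formula is UNSAT (unsatisfiable).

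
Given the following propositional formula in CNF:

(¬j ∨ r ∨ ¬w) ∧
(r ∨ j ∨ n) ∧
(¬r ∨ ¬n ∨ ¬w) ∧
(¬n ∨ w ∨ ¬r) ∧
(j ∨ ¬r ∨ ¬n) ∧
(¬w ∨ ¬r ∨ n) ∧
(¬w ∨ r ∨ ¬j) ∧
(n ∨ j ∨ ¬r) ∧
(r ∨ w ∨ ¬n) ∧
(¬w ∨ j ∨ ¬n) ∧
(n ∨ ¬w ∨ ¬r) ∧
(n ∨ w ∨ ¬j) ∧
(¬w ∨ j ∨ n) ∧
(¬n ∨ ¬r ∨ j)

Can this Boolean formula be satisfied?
No

No, the formula is not satisfiable.

No assignment of truth values to the variables can make all 14 clauses true simultaneously.

The formula is UNSAT (unsatisfiable).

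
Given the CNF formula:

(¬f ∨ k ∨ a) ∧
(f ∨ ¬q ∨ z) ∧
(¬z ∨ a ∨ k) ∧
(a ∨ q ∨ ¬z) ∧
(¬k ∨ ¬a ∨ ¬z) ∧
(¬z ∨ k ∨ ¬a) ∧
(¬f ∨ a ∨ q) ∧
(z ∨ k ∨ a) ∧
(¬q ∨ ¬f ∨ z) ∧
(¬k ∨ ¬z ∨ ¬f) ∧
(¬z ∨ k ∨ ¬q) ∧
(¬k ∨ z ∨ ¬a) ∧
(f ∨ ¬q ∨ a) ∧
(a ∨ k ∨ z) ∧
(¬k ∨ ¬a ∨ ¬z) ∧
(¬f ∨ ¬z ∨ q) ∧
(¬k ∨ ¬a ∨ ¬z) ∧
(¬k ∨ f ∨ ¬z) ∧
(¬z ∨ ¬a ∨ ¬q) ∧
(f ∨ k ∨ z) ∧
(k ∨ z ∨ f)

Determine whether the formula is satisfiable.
Yes

Yes, the formula is satisfiable.

One satisfying assignment is: f=False, a=False, k=True, z=False, q=False

Verification: With this assignment, all 21 clauses evaluate to true.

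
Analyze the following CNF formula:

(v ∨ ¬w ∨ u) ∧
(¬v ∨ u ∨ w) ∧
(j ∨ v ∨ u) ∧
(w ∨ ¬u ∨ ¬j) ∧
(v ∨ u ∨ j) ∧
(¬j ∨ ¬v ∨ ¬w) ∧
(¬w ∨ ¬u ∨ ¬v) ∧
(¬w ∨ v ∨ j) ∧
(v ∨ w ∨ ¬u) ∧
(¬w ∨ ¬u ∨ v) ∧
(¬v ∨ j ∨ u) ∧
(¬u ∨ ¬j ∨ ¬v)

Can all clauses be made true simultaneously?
Yes

Yes, the formula is satisfiable.

One satisfying assignment is: u=True, w=False, j=False, v=True

Verification: With this assignment, all 12 clauses evaluate to true.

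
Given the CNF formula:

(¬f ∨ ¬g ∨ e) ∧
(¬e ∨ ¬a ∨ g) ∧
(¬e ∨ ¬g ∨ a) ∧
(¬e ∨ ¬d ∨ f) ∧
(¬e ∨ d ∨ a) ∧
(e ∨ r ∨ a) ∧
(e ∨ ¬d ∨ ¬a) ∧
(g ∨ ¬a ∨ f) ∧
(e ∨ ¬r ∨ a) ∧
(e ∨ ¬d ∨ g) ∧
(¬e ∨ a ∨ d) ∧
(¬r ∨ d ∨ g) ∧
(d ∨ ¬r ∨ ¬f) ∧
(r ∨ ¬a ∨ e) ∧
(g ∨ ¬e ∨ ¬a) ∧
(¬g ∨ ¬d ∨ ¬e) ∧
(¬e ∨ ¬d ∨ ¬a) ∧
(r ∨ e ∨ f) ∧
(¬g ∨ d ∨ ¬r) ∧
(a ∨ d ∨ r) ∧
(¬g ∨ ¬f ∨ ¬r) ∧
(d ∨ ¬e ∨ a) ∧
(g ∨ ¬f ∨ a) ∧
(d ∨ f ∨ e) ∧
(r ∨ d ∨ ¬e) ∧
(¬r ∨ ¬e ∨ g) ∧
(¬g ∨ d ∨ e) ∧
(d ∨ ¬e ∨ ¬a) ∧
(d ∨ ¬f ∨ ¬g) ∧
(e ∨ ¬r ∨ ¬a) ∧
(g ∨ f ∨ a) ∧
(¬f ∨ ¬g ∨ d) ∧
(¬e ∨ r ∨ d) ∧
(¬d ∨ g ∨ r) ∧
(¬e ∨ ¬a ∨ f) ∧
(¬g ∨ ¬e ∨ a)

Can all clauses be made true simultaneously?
No

No, the formula is not satisfiable.

No assignment of truth values to the variables can make all 36 clauses true simultaneously.

The formula is UNSAT (unsatisfiable).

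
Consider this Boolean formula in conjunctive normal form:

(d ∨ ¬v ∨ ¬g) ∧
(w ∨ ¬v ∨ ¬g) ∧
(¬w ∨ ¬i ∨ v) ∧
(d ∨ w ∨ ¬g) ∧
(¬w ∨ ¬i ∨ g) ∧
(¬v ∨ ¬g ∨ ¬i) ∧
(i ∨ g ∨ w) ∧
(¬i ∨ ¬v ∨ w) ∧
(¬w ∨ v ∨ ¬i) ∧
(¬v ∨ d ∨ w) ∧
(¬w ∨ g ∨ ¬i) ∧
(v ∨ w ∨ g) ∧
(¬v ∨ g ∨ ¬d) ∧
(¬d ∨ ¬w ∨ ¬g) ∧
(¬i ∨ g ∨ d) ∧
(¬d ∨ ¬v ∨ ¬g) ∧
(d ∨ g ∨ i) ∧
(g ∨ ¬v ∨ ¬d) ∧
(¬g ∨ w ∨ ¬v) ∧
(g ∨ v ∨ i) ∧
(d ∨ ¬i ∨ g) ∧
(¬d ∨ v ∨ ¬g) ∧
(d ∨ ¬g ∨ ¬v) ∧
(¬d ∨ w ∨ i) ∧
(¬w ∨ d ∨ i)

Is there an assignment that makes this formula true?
No

No, the formula is not satisfiable.

No assignment of truth values to the variables can make all 25 clauses true simultaneously.

The formula is UNSAT (unsatisfiable).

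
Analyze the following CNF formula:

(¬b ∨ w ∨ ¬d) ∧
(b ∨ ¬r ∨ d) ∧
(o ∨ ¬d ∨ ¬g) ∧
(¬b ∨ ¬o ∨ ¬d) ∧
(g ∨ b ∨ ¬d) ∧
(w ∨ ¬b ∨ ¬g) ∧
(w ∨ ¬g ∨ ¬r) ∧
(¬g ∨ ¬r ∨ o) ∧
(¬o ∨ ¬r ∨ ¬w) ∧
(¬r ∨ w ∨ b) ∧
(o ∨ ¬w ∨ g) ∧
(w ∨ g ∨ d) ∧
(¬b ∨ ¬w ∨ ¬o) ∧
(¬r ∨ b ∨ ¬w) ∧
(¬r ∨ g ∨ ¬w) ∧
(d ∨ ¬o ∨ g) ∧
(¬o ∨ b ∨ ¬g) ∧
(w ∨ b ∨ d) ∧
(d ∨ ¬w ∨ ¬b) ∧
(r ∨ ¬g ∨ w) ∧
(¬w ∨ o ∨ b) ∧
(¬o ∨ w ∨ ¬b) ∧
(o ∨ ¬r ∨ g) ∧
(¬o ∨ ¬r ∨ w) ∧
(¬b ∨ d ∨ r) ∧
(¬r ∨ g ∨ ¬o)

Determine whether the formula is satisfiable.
No

No, the formula is not satisfiable.

No assignment of truth values to the variables can make all 26 clauses true simultaneously.

The formula is UNSAT (unsatisfiable).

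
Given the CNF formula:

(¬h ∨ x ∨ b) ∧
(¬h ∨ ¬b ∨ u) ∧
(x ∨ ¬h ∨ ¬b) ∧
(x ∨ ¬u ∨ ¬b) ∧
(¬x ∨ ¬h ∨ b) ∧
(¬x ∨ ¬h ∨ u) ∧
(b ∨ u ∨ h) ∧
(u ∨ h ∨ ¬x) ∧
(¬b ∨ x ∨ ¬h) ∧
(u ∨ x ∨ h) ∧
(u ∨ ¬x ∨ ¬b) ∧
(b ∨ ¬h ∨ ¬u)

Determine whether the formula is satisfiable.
Yes

Yes, the formula is satisfiable.

One satisfying assignment is: h=False, x=False, u=True, b=False

Verification: With this assignment, all 12 clauses evaluate to true.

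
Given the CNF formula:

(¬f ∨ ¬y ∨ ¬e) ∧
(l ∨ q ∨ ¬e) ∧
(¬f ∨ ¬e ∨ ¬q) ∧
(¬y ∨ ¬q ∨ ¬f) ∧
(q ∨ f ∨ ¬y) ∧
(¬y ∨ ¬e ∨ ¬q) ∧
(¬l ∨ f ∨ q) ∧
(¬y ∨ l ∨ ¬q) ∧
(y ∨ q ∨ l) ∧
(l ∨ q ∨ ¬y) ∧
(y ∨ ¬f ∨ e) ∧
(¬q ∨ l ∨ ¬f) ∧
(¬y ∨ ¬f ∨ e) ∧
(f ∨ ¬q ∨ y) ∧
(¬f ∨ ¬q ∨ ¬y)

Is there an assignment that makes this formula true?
Yes

Yes, the formula is satisfiable.

One satisfying assignment is: e=False, f=False, l=True, y=True, q=True

Verification: With this assignment, all 15 clauses evaluate to true.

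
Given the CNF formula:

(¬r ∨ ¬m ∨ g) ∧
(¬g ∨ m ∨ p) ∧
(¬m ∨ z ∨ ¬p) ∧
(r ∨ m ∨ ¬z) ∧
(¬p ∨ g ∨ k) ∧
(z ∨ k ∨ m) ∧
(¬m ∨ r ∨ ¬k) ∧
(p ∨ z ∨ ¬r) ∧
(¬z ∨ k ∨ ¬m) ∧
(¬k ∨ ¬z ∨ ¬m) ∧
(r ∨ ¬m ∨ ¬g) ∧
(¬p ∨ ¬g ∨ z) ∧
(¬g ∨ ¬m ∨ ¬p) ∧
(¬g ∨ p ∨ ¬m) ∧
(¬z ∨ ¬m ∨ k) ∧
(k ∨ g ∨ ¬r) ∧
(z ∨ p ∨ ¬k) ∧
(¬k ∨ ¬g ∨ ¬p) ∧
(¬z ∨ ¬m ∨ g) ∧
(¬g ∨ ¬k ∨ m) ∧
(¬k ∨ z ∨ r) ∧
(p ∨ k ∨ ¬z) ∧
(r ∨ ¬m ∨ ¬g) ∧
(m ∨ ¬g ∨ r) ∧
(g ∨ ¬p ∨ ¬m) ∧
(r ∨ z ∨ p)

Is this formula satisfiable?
Yes

Yes, the formula is satisfiable.

One satisfying assignment is: m=False, z=False, g=False, r=True, p=True, k=True

Verification: With this assignment, all 26 clauses evaluate to true.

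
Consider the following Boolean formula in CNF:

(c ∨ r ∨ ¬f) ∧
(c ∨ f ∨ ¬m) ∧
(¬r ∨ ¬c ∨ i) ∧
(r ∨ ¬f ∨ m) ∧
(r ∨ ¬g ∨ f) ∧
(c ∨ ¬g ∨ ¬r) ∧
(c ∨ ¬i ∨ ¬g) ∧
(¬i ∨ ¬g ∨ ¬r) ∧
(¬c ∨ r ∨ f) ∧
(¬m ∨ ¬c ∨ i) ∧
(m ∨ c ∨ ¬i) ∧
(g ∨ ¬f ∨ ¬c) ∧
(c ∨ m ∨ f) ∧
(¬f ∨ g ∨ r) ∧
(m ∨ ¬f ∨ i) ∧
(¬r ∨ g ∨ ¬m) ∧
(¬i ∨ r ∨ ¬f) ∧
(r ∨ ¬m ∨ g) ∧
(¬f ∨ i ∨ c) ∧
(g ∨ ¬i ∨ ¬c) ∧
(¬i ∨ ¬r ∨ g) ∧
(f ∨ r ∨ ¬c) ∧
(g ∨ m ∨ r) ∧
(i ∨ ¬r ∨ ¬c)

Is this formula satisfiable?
No

No, the formula is not satisfiable.

No assignment of truth values to the variables can make all 24 clauses true simultaneously.

The formula is UNSAT (unsatisfiable).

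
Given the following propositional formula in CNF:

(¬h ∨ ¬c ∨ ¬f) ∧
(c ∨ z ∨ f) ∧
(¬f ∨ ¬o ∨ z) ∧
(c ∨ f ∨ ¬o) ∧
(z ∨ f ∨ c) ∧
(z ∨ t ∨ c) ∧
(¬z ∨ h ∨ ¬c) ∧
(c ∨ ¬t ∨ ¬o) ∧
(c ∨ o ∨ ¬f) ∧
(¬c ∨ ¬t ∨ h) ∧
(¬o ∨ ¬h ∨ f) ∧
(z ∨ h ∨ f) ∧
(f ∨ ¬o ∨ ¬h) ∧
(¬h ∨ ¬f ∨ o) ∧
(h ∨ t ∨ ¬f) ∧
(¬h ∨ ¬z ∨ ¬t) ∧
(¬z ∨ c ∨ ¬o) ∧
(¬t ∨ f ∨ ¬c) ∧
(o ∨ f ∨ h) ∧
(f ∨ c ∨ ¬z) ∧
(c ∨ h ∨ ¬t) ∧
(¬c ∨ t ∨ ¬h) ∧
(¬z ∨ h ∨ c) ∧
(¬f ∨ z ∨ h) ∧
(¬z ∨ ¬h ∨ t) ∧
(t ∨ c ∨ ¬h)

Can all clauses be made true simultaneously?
No

No, the formula is not satisfiable.

No assignment of truth values to the variables can make all 26 clauses true simultaneously.

The formula is UNSAT (unsatisfiable).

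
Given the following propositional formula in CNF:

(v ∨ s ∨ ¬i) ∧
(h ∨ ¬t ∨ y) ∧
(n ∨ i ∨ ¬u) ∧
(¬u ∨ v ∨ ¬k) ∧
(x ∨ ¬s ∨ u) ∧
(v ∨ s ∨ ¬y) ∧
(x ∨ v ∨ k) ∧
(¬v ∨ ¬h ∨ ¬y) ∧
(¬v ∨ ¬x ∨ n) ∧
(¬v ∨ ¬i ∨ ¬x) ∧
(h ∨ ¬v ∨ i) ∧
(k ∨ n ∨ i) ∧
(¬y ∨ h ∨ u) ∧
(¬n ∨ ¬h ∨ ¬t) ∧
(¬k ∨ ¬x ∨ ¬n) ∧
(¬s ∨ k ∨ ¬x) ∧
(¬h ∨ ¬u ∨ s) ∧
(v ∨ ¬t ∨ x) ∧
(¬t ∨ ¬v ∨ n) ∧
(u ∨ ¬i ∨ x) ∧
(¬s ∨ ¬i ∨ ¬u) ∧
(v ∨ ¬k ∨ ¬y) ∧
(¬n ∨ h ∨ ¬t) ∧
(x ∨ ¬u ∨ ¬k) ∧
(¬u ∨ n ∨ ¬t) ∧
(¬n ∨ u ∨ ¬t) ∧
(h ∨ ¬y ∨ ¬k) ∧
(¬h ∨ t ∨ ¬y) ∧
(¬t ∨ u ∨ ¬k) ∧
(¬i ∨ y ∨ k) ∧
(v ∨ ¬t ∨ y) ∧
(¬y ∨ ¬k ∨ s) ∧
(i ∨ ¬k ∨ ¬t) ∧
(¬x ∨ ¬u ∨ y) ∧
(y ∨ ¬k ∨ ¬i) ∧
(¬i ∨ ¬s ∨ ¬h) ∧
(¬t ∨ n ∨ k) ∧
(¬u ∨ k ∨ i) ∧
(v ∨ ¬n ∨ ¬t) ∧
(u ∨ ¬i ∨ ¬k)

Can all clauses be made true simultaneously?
Yes

Yes, the formula is satisfiable.

One satisfying assignment is: y=True, n=False, s=False, v=True, u=True, i=True, x=False, t=False, h=False, k=False

Verification: With this assignment, all 40 clauses evaluate to true.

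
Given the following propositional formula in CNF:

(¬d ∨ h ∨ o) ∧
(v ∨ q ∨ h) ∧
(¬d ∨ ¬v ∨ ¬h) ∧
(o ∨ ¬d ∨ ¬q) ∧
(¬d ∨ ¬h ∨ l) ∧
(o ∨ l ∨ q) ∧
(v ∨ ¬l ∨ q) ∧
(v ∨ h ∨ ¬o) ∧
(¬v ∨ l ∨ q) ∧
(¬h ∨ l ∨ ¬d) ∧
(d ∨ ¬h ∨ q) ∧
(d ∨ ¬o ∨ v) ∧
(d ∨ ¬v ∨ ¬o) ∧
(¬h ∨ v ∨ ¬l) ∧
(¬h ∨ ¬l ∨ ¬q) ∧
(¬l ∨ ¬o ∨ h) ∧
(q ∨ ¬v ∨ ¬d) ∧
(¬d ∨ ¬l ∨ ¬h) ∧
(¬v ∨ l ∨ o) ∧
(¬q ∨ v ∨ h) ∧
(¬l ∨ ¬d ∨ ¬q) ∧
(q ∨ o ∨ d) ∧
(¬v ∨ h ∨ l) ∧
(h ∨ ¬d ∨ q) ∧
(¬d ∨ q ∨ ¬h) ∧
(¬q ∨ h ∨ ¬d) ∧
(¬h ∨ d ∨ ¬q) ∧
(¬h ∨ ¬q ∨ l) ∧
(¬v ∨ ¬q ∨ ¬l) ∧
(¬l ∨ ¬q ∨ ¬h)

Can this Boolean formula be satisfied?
No

No, the formula is not satisfiable.

No assignment of truth values to the variables can make all 30 clauses true simultaneously.

The formula is UNSAT (unsatisfiable).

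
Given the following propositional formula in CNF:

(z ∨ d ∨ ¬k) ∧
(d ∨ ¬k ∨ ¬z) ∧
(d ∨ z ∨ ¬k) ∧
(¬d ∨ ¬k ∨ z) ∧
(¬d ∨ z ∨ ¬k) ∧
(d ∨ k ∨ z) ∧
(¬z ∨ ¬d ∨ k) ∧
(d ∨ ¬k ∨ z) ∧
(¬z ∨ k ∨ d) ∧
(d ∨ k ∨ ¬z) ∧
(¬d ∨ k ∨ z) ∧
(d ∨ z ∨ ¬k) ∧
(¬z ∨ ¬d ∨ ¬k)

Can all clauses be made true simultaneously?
No

No, the formula is not satisfiable.

No assignment of truth values to the variables can make all 13 clauses true simultaneously.

The formula is UNSAT (unsatisfiable).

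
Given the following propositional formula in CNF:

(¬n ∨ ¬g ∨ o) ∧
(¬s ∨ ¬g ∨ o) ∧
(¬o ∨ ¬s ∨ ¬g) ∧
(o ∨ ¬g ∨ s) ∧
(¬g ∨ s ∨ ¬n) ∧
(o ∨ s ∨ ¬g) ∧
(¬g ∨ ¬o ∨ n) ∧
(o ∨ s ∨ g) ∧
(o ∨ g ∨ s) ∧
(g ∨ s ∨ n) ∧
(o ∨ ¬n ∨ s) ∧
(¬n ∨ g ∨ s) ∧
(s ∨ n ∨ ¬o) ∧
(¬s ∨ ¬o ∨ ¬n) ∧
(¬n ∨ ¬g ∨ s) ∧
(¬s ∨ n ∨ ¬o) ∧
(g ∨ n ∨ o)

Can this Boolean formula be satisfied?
Yes

Yes, the formula is satisfiable.

One satisfying assignment is: o=False, s=True, n=True, g=False

Verification: With this assignment, all 17 clauses evaluate to true.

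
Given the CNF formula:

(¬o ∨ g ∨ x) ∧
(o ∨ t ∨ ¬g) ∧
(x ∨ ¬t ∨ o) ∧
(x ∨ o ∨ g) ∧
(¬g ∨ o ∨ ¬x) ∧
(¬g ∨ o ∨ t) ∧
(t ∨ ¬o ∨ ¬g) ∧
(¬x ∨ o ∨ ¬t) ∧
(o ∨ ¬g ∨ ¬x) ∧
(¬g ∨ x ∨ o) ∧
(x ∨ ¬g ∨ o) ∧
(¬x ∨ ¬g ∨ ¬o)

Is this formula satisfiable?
Yes

Yes, the formula is satisfiable.

One satisfying assignment is: t=False, x=True, o=False, g=False

Verification: With this assignment, all 12 clauses evaluate to true.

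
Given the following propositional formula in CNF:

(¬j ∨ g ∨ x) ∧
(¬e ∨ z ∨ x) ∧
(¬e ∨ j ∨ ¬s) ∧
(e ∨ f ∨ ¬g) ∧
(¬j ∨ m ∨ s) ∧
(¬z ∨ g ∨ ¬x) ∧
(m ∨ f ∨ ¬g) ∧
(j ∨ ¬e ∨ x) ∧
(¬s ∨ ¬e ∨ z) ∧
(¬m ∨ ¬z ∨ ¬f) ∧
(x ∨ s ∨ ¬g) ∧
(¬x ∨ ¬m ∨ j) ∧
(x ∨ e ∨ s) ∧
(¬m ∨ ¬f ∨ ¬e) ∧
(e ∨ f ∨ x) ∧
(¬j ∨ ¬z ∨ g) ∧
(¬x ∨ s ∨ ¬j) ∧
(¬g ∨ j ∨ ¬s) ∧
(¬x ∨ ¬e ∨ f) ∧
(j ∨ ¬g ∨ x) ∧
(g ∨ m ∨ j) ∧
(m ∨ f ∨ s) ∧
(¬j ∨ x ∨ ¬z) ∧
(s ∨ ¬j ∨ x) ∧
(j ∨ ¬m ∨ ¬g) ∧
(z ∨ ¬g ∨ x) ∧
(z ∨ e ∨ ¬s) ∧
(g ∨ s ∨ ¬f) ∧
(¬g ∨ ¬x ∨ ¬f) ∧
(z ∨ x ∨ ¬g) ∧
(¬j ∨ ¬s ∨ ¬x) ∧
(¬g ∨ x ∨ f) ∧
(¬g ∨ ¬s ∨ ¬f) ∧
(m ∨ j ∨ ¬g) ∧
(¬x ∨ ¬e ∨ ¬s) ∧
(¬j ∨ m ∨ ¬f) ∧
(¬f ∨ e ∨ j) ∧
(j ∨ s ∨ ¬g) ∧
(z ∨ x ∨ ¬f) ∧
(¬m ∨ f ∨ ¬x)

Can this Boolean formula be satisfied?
No

No, the formula is not satisfiable.

No assignment of truth values to the variables can make all 40 clauses true simultaneously.

The formula is UNSAT (unsatisfiable).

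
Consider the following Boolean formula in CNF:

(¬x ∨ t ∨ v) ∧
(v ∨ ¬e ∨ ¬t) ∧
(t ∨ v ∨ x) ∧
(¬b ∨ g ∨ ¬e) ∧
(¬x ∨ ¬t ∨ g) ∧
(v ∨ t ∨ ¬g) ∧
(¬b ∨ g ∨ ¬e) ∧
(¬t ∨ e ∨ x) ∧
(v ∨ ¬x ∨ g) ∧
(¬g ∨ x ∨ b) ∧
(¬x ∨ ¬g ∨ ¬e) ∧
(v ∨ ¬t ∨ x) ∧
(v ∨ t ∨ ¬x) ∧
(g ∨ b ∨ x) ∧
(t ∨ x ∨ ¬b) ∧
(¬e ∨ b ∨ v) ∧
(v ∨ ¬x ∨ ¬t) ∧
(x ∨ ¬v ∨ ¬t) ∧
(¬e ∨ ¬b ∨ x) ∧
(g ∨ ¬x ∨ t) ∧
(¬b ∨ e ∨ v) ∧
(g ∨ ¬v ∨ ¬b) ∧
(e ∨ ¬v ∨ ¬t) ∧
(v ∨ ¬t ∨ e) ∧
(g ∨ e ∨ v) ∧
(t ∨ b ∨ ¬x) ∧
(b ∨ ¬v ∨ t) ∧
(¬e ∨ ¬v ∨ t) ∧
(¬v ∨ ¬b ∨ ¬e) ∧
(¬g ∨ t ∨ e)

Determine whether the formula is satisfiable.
No

No, the formula is not satisfiable.

No assignment of truth values to the variables can make all 30 clauses true simultaneously.

The formula is UNSAT (unsatisfiable).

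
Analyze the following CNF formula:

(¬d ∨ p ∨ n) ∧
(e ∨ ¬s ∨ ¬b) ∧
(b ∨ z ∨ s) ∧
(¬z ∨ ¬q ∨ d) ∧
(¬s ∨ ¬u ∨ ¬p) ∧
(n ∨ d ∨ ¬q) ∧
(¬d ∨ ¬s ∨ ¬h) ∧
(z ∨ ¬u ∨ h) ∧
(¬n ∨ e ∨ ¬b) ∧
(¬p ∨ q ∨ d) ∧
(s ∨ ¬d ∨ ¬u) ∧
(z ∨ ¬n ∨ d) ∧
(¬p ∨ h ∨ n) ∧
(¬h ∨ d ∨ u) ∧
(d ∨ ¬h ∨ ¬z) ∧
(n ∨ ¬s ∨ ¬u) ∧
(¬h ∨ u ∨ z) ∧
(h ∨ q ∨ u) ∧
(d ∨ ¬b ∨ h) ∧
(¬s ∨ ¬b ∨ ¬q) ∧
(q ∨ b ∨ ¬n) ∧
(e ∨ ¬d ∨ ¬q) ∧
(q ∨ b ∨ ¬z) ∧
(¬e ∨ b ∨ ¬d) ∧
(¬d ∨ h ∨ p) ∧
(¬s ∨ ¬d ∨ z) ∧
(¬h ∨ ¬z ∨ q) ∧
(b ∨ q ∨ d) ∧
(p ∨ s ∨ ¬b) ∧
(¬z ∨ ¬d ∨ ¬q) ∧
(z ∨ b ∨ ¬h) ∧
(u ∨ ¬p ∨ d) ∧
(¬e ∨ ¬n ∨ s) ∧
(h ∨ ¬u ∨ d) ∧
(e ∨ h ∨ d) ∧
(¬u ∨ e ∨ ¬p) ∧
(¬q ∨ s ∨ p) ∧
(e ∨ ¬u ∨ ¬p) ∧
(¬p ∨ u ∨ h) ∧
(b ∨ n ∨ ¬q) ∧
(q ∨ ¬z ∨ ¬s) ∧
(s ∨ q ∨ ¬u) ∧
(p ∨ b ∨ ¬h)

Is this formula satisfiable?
No

No, the formula is not satisfiable.

No assignment of truth values to the variables can make all 43 clauses true simultaneously.

The formula is UNSAT (unsatisfiable).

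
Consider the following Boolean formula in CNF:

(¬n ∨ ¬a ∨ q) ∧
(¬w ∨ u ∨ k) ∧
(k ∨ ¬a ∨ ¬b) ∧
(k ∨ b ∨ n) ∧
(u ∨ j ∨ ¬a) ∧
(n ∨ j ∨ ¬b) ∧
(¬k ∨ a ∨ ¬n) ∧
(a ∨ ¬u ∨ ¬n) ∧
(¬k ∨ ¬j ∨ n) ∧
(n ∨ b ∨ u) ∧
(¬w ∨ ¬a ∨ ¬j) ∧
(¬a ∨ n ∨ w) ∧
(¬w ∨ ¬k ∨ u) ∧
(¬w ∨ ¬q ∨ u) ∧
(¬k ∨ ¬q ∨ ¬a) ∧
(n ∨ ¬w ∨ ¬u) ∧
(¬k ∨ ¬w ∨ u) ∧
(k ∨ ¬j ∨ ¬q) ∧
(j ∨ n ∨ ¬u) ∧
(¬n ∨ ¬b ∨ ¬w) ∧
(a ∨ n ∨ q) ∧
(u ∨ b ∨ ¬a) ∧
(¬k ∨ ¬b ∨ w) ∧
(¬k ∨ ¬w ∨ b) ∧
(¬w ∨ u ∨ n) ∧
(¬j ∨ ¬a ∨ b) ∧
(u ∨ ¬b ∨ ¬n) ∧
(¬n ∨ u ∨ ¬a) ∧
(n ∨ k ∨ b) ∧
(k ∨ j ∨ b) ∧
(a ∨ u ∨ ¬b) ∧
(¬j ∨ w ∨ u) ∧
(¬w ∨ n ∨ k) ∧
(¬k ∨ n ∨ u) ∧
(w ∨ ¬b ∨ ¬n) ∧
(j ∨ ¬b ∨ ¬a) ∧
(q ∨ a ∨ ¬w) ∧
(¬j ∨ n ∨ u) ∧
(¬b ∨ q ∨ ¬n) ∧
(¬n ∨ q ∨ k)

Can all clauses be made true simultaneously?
No

No, the formula is not satisfiable.

No assignment of truth values to the variables can make all 40 clauses true simultaneously.

The formula is UNSAT (unsatisfiable).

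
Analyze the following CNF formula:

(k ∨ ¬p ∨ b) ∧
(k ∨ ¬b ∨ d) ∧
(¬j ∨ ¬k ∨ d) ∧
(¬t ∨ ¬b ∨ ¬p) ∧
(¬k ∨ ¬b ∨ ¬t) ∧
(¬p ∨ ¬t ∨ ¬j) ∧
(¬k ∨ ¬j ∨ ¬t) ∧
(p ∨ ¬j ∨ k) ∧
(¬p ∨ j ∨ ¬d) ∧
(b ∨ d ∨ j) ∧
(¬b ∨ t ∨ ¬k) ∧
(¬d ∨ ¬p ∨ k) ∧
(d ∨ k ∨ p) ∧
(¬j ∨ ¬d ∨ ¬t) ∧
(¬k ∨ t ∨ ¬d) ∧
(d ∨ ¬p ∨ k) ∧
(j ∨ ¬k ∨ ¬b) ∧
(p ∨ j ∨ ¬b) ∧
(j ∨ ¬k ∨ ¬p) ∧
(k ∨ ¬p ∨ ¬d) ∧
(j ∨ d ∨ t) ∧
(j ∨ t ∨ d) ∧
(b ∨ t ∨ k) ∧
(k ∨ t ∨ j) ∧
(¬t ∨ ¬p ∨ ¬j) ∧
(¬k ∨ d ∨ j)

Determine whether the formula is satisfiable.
Yes

Yes, the formula is satisfiable.

One satisfying assignment is: j=False, d=True, k=False, p=False, b=False, t=True

Verification: With this assignment, all 26 clauses evaluate to true.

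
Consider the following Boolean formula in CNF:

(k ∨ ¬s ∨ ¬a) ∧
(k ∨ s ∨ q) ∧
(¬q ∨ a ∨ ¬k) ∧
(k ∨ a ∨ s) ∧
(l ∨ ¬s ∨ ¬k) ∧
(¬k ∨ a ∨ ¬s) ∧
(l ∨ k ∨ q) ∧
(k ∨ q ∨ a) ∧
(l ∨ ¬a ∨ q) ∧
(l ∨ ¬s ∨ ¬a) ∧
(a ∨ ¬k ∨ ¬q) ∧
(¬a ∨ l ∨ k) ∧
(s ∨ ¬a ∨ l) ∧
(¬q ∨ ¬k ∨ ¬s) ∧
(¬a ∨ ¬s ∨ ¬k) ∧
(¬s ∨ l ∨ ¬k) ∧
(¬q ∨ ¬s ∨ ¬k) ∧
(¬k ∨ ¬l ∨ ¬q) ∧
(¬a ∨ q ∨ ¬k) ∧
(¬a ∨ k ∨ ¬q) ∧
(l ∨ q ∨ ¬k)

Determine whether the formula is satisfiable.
Yes

Yes, the formula is satisfiable.

One satisfying assignment is: s=False, a=False, q=False, k=True, l=True

Verification: With this assignment, all 21 clauses evaluate to true.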